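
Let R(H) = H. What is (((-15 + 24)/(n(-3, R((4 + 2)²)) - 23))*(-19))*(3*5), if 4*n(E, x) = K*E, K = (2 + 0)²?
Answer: 2565/26 ≈ 98.654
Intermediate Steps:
K = 4 (K = 2² = 4)
n(E, x) = E (n(E, x) = (4*E)/4 = E)
(((-15 + 24)/(n(-3, R((4 + 2)²)) - 23))*(-19))*(3*5) = (((-15 + 24)/(-3 - 23))*(-19))*(3*5) = ((9/(-26))*(-19))*15 = ((9*(-1/26))*(-19))*15 = -9/26*(-19)*15 = (171/26)*15 = 2565/26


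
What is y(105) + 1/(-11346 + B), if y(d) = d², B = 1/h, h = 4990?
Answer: 624197337485/56616539 ≈ 11025.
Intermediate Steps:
B = 1/4990 ≈ 0.00020040
y(105) + 1/(-11346 + B) = 105² + 1/(-11346 + 1/4990) = 11025 + 1/(-56616539/4990) = 11025 - 4990/56616539 = 624197337485/56616539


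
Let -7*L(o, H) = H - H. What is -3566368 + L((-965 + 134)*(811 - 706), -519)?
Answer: -3566368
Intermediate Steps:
L(o, H) = 0 (L(o, H) = -(H - H)/7 = -⅐*0 = 0)
-3566368 + L((-965 + 134)*(811 - 706), -519) = -3566368 + 0 = -3566368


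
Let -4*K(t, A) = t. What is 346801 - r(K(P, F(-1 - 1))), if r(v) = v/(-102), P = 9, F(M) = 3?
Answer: 47164933/136 ≈ 3.4680e+5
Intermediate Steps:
K(t, A) = -t/4
r(v) = -v/102 (r(v) = v*(-1/102) = -v/102)
346801 - r(K(P, F(-1 - 1))) = 346801 - (-1)*(-1/4*9)/102 = 346801 - (-1)*(-9)/(102*4) = 346801 - 1*3/136 = 346801 - 3/136 = 47164933/136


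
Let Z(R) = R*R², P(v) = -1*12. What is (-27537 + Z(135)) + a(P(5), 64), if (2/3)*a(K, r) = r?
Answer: 2432934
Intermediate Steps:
P(v) = -12
Z(R) = R³
a(K, r) = 3*r/2
(-27537 + Z(135)) + a(P(5), 64) = (-27537 + 135³) + (3/2)*64 = (-27537 + 2460375) + 96 = 2432838 + 96 = 2432934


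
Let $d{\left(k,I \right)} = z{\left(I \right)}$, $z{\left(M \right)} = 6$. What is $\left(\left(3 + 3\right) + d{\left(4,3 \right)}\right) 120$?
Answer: $1440$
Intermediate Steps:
$d{\left(k,I \right)} = 6$
$\left(\left(3 + 3\right) + d{\left(4,3 \right)}\right) 120 = \left(\left(3 + 3\right) + 6\right) 120 = \left(6 + 6\right) 120 = 12 \cdot 120 = 1440$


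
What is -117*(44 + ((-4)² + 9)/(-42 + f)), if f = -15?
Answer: -96837/19 ≈ -5096.7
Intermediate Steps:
-117*(44 + ((-4)² + 9)/(-42 + f)) = -117*(44 + ((-4)² + 9)/(-42 - 15)) = -117*(44 + (16 + 9)/(-57)) = -117*(44 + 25*(-1/57)) = -117*(44 - 25/57) = -117*2483/57 = -96837/19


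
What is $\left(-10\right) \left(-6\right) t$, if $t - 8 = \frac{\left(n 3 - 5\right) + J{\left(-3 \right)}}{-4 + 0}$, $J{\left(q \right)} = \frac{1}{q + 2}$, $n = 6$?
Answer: $300$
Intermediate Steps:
$J{\left(q \right)} = \frac{1}{2 + q}$
$t = 5$ ($t = 8 + \frac{\left(6 \cdot 3 - 5\right) + \frac{1}{2 - 3}}{-4 + 0} = 8 + \frac{\left(18 - 5\right) + \frac{1}{-1}}{-4} = 8 + \left(13 - 1\right) \left(- \frac{1}{4}\right) = 8 + 12 \left(- \frac{1}{4}\right) = 8 - 3 = 5$)
$\left(-10\right) \left(-6\right) t = \left(-10\right) \left(-6\right) 5 = 60 \cdot 5 = 300$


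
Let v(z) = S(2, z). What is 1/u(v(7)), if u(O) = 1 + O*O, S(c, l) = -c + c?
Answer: 1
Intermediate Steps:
S(c, l) = 0
v(z) = 0
u(O) = 1 + O²
1/u(v(7)) = 1/(1 + 0²) = 1/(1 + 0) = 1/1 = 1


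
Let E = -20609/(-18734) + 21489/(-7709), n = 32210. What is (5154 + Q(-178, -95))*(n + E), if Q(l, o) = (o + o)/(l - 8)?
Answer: 3363538749031285/20258066 ≈ 1.6603e+8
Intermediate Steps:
Q(l, o) = 2*o/(-8 + l) (Q(l, o) = (2*o)/(-8 + l) = 2*o/(-8 + l))
E = -18746165/11109262 (E = -20609*(-1/18734) + 21489*(-1/7709) = 20609/18734 - 1653/593 = -18746165/11109262 ≈ -1.6874)
(5154 + Q(-178, -95))*(n + E) = (5154 + 2*(-95)/(-8 - 178))*(32210 - 18746165/11109262) = (5154 + 2*(-95)/(-186))*(357810582855/11109262) = (5154 + 2*(-95)*(-1/186))*(357810582855/11109262) = (5154 + 95/93)*(357810582855/11109262) = (479417/93)*(357810582855/11109262) = 3363538749031285/20258066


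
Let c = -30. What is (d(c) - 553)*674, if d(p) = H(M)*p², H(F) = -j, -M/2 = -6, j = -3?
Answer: 1447078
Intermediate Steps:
M = 12 (M = -2*(-6) = 12)
H(F) = 3 (H(F) = -1*(-3) = 3)
d(p) = 3*p²
(d(c) - 553)*674 = (3*(-30)² - 553)*674 = (3*900 - 553)*674 = (2700 - 553)*674 = 2147*674 = 1447078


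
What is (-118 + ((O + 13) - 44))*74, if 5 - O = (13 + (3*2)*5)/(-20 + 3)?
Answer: -177970/17 ≈ -10469.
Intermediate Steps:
O = 128/17 (O = 5 - (13 + (3*2)*5)/(-20 + 3) = 5 - (13 + 6*5)/(-17) = 5 - (13 + 30)*(-1)/17 = 5 - 43*(-1)/17 = 5 - 1*(-43/17) = 5 + 43/17 = 128/17 ≈ 7.5294)
(-118 + ((O + 13) - 44))*74 = (-118 + ((128/17 + 13) - 44))*74 = (-118 + (349/17 - 44))*74 = (-118 - 399/17)*74 = -2405/17*74 = -177970/17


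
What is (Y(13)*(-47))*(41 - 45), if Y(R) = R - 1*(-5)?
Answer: 3384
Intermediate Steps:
Y(R) = 5 + R (Y(R) = R + 5 = 5 + R)
(Y(13)*(-47))*(41 - 45) = ((5 + 13)*(-47))*(41 - 45) = (18*(-47))*(-4) = -846*(-4) = 3384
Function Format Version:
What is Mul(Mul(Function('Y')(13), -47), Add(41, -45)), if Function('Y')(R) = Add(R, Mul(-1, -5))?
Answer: 3384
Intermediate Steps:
Function('Y')(R) = Add(5, R) (Function('Y')(R) = Add(R, 5) = Add(5, R))
Mul(Mul(Function('Y')(13), -47), Add(41, -45)) = Mul(Mul(Add(5, 13), -47), Add(41, -45)) = Mul(Mul(18, -47), -4) = Mul(-846, -4) = 3384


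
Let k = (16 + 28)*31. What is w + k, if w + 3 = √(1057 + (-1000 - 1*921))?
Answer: 1361 + 12*I*√6 ≈ 1361.0 + 29.394*I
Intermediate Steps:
w = -3 + 12*I*√6 (w = -3 + √(1057 + (-1000 - 1*921)) = -3 + √(1057 + (-1000 - 921)) = -3 + √(1057 - 1921) = -3 + √(-864) = -3 + 12*I*√6 ≈ -3.0 + 29.394*I)
k = 1364 (k = 44*31 = 1364)
w + k = (-3 + 12*I*√6) + 1364 = 1361 + 12*I*√6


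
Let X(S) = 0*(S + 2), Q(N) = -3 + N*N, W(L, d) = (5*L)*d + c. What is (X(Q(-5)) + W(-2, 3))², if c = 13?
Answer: 289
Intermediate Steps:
W(L, d) = 13 + 5*L*d (W(L, d) = (5*L)*d + 13 = 5*L*d + 13 = 13 + 5*L*d)
Q(N) = -3 + N²
X(S) = 0 (X(S) = 0*(2 + S) = 0)
(X(Q(-5)) + W(-2, 3))² = (0 + (13 + 5*(-2)*3))² = (0 + (13 - 30))² = (0 - 17)² = (-17)² = 289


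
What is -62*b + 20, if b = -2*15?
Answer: 1880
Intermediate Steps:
b = -30
-62*b + 20 = -62*(-30) + 20 = 1860 + 20 = 1880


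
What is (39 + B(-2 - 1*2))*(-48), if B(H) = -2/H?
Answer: -1896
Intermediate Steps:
(39 + B(-2 - 1*2))*(-48) = (39 - 2/(-2 - 1*2))*(-48) = (39 - 2/(-2 - 2))*(-48) = (39 - 2/(-4))*(-48) = (39 - 2*(-¼))*(-48) = (39 + ½)*(-48) = (79/2)*(-48) = -1896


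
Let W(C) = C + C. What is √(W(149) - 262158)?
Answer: 2*I*√65465 ≈ 511.72*I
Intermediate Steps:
W(C) = 2*C
√(W(149) - 262158) = √(2*149 - 262158) = √(298 - 262158) = √(-261860) = 2*I*√65465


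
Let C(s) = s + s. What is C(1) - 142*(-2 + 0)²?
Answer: -566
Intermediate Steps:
C(s) = 2*s
C(1) - 142*(-2 + 0)² = 2*1 - 142*(-2 + 0)² = 2 - 142*(-2)² = 2 - 142*4 = 2 - 568 = -566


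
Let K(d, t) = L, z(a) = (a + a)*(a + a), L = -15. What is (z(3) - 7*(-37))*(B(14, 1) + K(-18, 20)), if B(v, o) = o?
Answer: -4130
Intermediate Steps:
z(a) = 4*a**2 (z(a) = (2*a)*(2*a) = 4*a**2)
K(d, t) = -15
(z(3) - 7*(-37))*(B(14, 1) + K(-18, 20)) = (4*3**2 - 7*(-37))*(1 - 15) = (4*9 + 259)*(-14) = (36 + 259)*(-14) = 295*(-14) = -4130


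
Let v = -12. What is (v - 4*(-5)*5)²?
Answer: 7744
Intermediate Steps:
(v - 4*(-5)*5)² = (-12 - 4*(-5)*5)² = (-12 + 20*5)² = (-12 + 100)² = 88² = 7744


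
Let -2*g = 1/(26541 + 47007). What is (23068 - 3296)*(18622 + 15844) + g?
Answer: 100240297872191/147096 ≈ 6.8146e+8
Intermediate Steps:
g = -1/147096 (g = -1/(2*(26541 + 47007)) = -½/73548 = -½*1/73548 = -1/147096 ≈ -6.7983e-6)
(23068 - 3296)*(18622 + 15844) + g = (23068 - 3296)*(18622 + 15844) - 1/147096 = 19772*34466 - 1/147096 = 681461752 - 1/147096 = 100240297872191/147096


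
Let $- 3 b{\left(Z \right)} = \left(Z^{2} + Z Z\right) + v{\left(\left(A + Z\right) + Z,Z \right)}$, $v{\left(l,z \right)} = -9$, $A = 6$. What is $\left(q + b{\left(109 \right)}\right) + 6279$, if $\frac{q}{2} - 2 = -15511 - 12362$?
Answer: $- \frac{172142}{3} \approx -57381.0$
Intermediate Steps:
$b{\left(Z \right)} = 3 - \frac{2 Z^{2}}{3}$ ($b{\left(Z \right)} = - \frac{\left(Z^{2} + Z Z\right) - 9}{3} = - \frac{\left(Z^{2} + Z^{2}\right) - 9}{3} = - \frac{2 Z^{2} - 9}{3} = - \frac{-9 + 2 Z^{2}}{3} = 3 - \frac{2 Z^{2}}{3}$)
$q = -55742$ ($q = 4 + 2 \left(-15511 - 12362\right) = 4 + 2 \left(-27873\right) = 4 - 55746 = -55742$)
$\left(q + b{\left(109 \right)}\right) + 6279 = \left(-55742 + \left(3 - \frac{2 \cdot 109^{2}}{3}\right)\right) + 6279 = \left(-55742 + \left(3 - \frac{23762}{3}\right)\right) + 6279 = \left(-55742 - \frac{23753}{3}\right) + 6279 = - \frac{190979}{3} + 6279 = - \frac{172142}{3}$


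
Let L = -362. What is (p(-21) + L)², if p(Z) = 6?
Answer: 126736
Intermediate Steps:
(p(-21) + L)² = (6 - 362)² = (-356)² = 126736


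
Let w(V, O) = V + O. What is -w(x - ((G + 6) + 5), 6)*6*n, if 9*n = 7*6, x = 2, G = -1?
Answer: 56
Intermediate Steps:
w(V, O) = O + V
n = 14/3 (n = (7*6)/9 = (⅑)*42 = 14/3 ≈ 4.6667)
-w(x - ((G + 6) + 5), 6)*6*n = -(6 + (2 - ((-1 + 6) + 5)))*6*14/3 = -(6 + (2 - (5 + 5)))*6*14/3 = -(6 + (2 - 1*10))*6*14/3 = -(6 + (2 - 10))*6*14/3 = -(6 - 8)*6*14/3 = -(-2*6)*14/3 = -(-12)*14/3 = -1*(-56) = 56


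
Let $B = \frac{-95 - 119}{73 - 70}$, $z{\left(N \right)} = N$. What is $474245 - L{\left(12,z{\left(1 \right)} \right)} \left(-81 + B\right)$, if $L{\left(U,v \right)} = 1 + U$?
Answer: $\frac{1428676}{3} \approx 4.7623 \cdot 10^{5}$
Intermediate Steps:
$B = - \frac{214}{3} \approx -71.333$
$474245 - L{\left(12,z{\left(1 \right)} \right)} \left(-81 + B\right) = 474245 - \left(1 + 12\right) \left(-81 - \frac{214}{3}\right) = 474245 - 13 \left(- \frac{457}{3}\right) = 474245 - - \frac{5941}{3} = 474245 + \frac{5941}{3} = \frac{1428676}{3}$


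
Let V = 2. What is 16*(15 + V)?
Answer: 272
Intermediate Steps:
16*(15 + V) = 16*(15 + 2) = 16*17 = 272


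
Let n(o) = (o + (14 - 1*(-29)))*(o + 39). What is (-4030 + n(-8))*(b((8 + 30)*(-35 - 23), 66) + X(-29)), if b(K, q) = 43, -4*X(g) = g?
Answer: -591945/4 ≈ -1.4799e+5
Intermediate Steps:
n(o) = (39 + o)*(43 + o) (n(o) = (o + (14 + 29))*(39 + o) = (o + 43)*(39 + o) = (43 + o)*(39 + o) = (39 + o)*(43 + o))
X(g) = -g/4
(-4030 + n(-8))*(b((8 + 30)*(-35 - 23), 66) + X(-29)) = (-4030 + (1677 + (-8)² + 82*(-8)))*(43 - ¼*(-29)) = (-4030 + (1677 + 64 - 656))*(43 + 29/4) = (-4030 + 1085)*(201/4) = -2945*201/4 = -591945/4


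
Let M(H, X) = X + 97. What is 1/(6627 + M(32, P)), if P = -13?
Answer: 1/6711 ≈ 0.00014901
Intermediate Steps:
M(H, X) = 97 + X
1/(6627 + M(32, P)) = 1/(6627 + (97 - 13)) = 1/(6627 + 84) = 1/6711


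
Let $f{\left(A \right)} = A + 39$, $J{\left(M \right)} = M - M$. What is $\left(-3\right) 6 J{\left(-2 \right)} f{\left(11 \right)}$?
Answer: $0$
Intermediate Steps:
$J{\left(M \right)} = 0$
$f{\left(A \right)} = 39 + A$
$\left(-3\right) 6 J{\left(-2 \right)} f{\left(11 \right)} = \left(-3\right) 6 \cdot 0 \left(39 + 11\right) = \left(-18\right) 0 \cdot 50 = 0 \cdot 50 = 0$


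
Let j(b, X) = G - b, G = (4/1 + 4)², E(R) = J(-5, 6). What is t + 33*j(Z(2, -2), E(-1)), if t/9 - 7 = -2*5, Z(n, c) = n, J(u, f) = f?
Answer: 2019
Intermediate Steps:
E(R) = 6
G = 64 (G = (4*1 + 4)² = (4 + 4)² = 8² = 64)
t = -27 (t = 63 + 9*(-2*5) = 63 + 9*(-10) = 63 - 90 = -27)
j(b, X) = 64 - b
t + 33*j(Z(2, -2), E(-1)) = -27 + 33*(64 - 1*2) = -27 + 33*(64 - 2) = -27 + 33*62 = -27 + 2046 = 2019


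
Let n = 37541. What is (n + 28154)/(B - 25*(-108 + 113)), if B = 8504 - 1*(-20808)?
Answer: 65695/29187 ≈ 2.2508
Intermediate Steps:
B = 29312 (B = 8504 + 20808 = 29312)
(n + 28154)/(B - 25*(-108 + 113)) = (37541 + 28154)/(29312 - 25*(-108 + 113)) = 65695/(29312 - 25*5) = 65695/(29312 - 125) = 65695/29187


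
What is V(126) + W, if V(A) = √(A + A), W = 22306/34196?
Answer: 11153/17098 + 6*√7 ≈ 16.527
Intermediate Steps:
W = 11153/17098 (W = 22306*(1/34196) = 11153/17098 ≈ 0.65230)
V(A) = √2*√A (V(A) = √(2*A) = √2*√A)
V(126) + W = √2*√126 + 11153/17098 = √2*(3*√14) + 11153/17098 = 6*√7 + 11153/17098 = 11153/17098 + 6*√7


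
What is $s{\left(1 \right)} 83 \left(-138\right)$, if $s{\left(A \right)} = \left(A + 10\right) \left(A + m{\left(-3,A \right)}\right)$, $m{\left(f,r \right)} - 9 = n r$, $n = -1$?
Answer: $-1133946$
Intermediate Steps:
$m{\left(f,r \right)} = 9 - r$
$s{\left(A \right)} = 90 + 9 A$ ($s{\left(A \right)} = \left(A + 10\right) \left(A - \left(-9 + A\right)\right) = \left(10 + A\right) 9 = 90 + 9 A$)
$s{\left(1 \right)} 83 \left(-138\right) = \left(90 + 9 \cdot 1\right) 83 \left(-138\right) = \left(90 + 9\right) 83 \left(-138\right) = 99 \cdot 83 \left(-138\right) = 8217 \left(-138\right) = -1133946$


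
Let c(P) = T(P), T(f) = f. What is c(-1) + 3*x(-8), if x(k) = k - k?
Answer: -1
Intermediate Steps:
x(k) = 0
c(P) = P
c(-1) + 3*x(-8) = -1 + 3*0 = -1 + 0 = -1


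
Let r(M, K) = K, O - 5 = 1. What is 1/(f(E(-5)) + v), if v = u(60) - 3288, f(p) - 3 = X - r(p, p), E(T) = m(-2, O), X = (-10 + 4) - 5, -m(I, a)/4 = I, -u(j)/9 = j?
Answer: -1/3844 ≈ -0.00026015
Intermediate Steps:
O = 6 (O = 5 + 1 = 6)
u(j) = -9*j
m(I, a) = -4*I
X = -11 (X = -6 - 5 = -11)
E(T) = 8 (E(T) = -4*(-2) = 8)
f(p) = -8 - p (f(p) = 3 + (-11 - p) = -8 - p)
v = -3828 (v = -9*60 - 3288 = -540 - 3288 = -3828)
1/(f(E(-5)) + v) = 1/((-8 - 1*8) - 3828) = 1/((-8 - 8) - 3828) = 1/(-16 - 3828) = 1/(-3844) = -1/3844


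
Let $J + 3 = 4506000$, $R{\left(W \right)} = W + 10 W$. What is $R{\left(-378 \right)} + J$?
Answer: $4501839$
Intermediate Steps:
$R{\left(W \right)} = 11 W$
$J = 4505997$ ($J = -3 + 4506000 = 4505997$)
$R{\left(-378 \right)} + J = 11 \left(-378\right) + 4505997 = -4158 + 4505997 = 4501839$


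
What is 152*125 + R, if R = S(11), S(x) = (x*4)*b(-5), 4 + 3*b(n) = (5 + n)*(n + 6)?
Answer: 56824/3 ≈ 18941.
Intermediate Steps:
b(n) = -4/3 + (5 + n)*(6 + n)/3 (b(n) = -4/3 + ((5 + n)*(n + 6))/3 = -4/3 + ((5 + n)*(6 + n))/3 = -4/3 + (5 + n)*(6 + n)/3)
S(x) = -16*x/3 (S(x) = (x*4)*(26/3 + (⅓)*(-5)² + (11/3)*(-5)) = (4*x)*(26/3 + (⅓)*25 - 55/3) = (4*x)*(26/3 + 25/3 - 55/3) = (4*x)*(-4/3) = -16*x/3)
R = -176/3 (R = -16/3*11 = -176/3 ≈ -58.667)
152*125 + R = 152*125 - 176/3 = 19000 - 176/3 = 56824/3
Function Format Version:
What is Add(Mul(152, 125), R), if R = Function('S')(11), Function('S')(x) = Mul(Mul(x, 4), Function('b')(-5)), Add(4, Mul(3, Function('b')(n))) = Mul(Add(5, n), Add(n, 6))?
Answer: Rational(56824, 3) ≈ 18941.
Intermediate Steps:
Function('b')(n) = Add(Rational(-4, 3), Mul(Rational(1, 3), Add(5, n), Add(6, n))) (Function('b')(n) = Add(Rational(-4, 3), Mul(Rational(1, 3), Mul(Add(5, n), Add(n, 6)))) = Add(Rational(-4, 3), Mul(Rational(1, 3), Mul(Add(5, n), Add(6, n)))) = Add(Rational(-4, 3), Mul(Rational(1, 3), Add(5, n), Add(6, n))))
Function('S')(x) = Mul(Rational(-16, 3), x) (Function('S')(x) = Mul(Mul(x, 4), Add(Rational(26, 3), Mul(Rational(1, 3), Pow(-5, 2)), Mul(Rational(11, 3), -5))) = Mul(Mul(4, x), Add(Rational(26, 3), Mul(Rational(1, 3), 25), Rational(-55, 3))) = Mul(Mul(4, x), Add(Rational(26, 3), Rational(25, 3), Rational(-55, 3))) = Mul(Mul(4, x), Rational(-4, 3)) = Mul(Rational(-16, 3), x))
R = Rational(-176, 3) (R = Mul(Rational(-16, 3), 11) = Rational(-176, 3) ≈ -58.667)
Add(Mul(152, 125), R) = Add(Mul(152, 125), Rational(-176, 3)) = Add(19000, Rational(-176, 3)) = Rational(56824, 3)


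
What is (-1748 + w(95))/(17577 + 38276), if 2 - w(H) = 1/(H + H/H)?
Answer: -167617/5361888 ≈ -0.031261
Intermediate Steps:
w(H) = 2 - 1/(1 + H) (w(H) = 2 - 1/(H + H/H) = 2 - 1/(H + 1) = 2 - 1/(1 + H))
(-1748 + w(95))/(17577 + 38276) = (-1748 + (1 + 2*95)/(1 + 95))/(17577 + 38276) = (-1748 + (1 + 190)/96)/55853 = (-1748 + (1/96)*191)*(1/55853) = (-1748 + 191/96)*(1/55853) = -167617/96*1/55853 = -167617/5361888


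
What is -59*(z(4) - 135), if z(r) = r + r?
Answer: 7493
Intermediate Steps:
z(r) = 2*r
-59*(z(4) - 135) = -59*(2*4 - 135) = -59*(8 - 135) = -59*(-127) = 7493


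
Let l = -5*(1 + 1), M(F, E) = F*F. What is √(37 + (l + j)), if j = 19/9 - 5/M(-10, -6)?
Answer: √26155/30 ≈ 5.3908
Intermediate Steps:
M(F, E) = F²
l = -10 (l = -5*2 = -10)
j = 371/180 (j = 19/9 - 5/((-10)²) = 19*(⅑) - 5/100 = 19/9 - 5*1/100 = 19/9 - 1/20 = 371/180 ≈ 2.0611)
√(37 + (l + j)) = √(37 + (-10 + 371/180)) = √(37 - 1429/180) = √(5231/180) = √26155/30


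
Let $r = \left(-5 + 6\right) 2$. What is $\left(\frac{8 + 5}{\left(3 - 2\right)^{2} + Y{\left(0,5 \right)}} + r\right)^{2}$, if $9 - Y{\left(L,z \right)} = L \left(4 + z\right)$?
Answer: $\frac{1089}{100} \approx 10.89$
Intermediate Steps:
$Y{\left(L,z \right)} = 9 - L \left(4 + z\right)$
$r = 2$ ($r = 1 \cdot 2 = 2$)
$\left(\frac{8 + 5}{\left(3 - 2\right)^{2} + Y{\left(0,5 \right)}} + r\right)^{2} = \left(\frac{8 + 5}{\left(3 - 2\right)^{2} - \left(-9 + 0 \cdot 5\right)} + 2\right)^{2} = \left(\frac{13}{1^{2} + \left(9 + 0 + 0\right)} + 2\right)^{2} = \left(\frac{13}{1 + 9} + 2\right)^{2} = \left(\frac{13}{10} + 2\right)^{2} = \left(\frac{33}{10}\right)^{2} = \frac{1089}{100}$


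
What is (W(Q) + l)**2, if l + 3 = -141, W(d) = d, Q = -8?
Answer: 23104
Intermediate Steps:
l = -144 (l = -3 - 141 = -144)
(W(Q) + l)**2 = (-8 - 144)**2 = (-152)**2 = 23104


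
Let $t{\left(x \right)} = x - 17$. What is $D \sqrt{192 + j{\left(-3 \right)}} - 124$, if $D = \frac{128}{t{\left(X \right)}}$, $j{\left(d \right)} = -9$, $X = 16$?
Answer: $-124 - 128 \sqrt{183} \approx -1855.6$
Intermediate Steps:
$t{\left(x \right)} = -17 + x$
$D = -128$ ($D = \frac{128}{-17 + 16} = \frac{128}{-1} = 128 \left(-1\right) = -128$)
$D \sqrt{192 + j{\left(-3 \right)}} - 124 = - 128 \sqrt{192 - 9} - 124 = - 128 \sqrt{183} - 124 = -124 - 128 \sqrt{183}$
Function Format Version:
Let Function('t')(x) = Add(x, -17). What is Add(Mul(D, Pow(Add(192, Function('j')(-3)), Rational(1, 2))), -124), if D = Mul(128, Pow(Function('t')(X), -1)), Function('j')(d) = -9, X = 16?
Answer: Add(-124, Mul(-128, Pow(183, Rational(1, 2)))) ≈ -1855.6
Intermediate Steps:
Function('t')(x) = Add(-17, x)
D = -128 (D = Mul(128, Pow(Add(-17, 16), -1)) = Mul(128, Pow(-1, -1)) = Mul(128, -1) = -128)
Add(Mul(D, Pow(Add(192, Function('j')(-3)), Rational(1, 2))), -124) = Add(Mul(-128, Pow(Add(192, -9), Rational(1, 2))), -124) = Add(Mul(-128, Pow(183, Rational(1, 2))), -124) = Add(-124, Mul(-128, Pow(183, Rational(1, 2))))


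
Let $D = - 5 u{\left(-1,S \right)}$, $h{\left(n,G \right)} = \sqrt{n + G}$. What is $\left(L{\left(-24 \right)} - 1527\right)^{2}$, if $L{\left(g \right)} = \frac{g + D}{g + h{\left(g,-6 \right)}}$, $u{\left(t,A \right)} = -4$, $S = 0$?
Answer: $\frac{55955388 \sqrt{30} + 636415433 i}{3 \left(8 \sqrt{30} + 91 i\right)} \approx 2.3312 \cdot 10^{6} - 110.4 i$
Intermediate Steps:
$h{\left(n,G \right)} = \sqrt{G + n}$
$D = 20$ ($D = \left(-5\right) \left(-4\right) = 20$)
$L{\left(g \right)} = \frac{20 + g}{g + \sqrt{-6 + g}}$ ($L{\left(g \right)} = \frac{g + 20}{g + \sqrt{-6 + g}} = \frac{20 + g}{g + \sqrt{-6 + g}}$)
$\left(L{\left(-24 \right)} - 1527\right)^{2} = \left(\frac{20 - 24}{-24 + \sqrt{-6 - 24}} - 1527\right)^{2} = \left(\frac{1}{-24 + \sqrt{-30}} \left(-4\right) - 1527\right)^{2} = \left(\frac{1}{-24 + i \sqrt{30}} \left(-4\right) - 1527\right)^{2} = \left(- \frac{4}{-24 + i \sqrt{30}} - 1527\right)^{2} = \left(-1527 - \frac{4}{-24 + i \sqrt{30}}\right)^{2}$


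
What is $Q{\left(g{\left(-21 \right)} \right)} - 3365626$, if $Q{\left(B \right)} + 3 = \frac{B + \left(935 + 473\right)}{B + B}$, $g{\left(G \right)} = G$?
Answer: $- \frac{141357805}{42} \approx -3.3657 \cdot 10^{6}$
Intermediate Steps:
$Q{\left(B \right)} = -3 + \frac{1408 + B}{2 B}$ ($Q{\left(B \right)} = -3 + \frac{B + \left(935 + 473\right)}{B + B} = -3 + \frac{B + 1408}{2 B} = -3 + \left(1408 + B\right) \frac{1}{2 B} = -3 + \frac{1408 + B}{2 B}$)
$Q{\left(g{\left(-21 \right)} \right)} - 3365626 = \left(- \frac{5}{2} + \frac{704}{-21}\right) - 3365626 = \left(- \frac{5}{2} + 704 \left(- \frac{1}{21}\right)\right) - 3365626 = \left(- \frac{5}{2} - \frac{704}{21}\right) - 3365626 = - \frac{1513}{42} - 3365626 = - \frac{141357805}{42}$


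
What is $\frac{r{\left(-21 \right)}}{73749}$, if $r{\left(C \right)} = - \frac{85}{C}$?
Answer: $\frac{85}{1548729} \approx 5.4884 \cdot 10^{-5}$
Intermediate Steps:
$\frac{r{\left(-21 \right)}}{73749} = \frac{\left(-85\right) \frac{1}{-21}}{73749} = \left(-85\right) \left(- \frac{1}{21}\right) \frac{1}{73749} = \frac{85}{21} \cdot \frac{1}{73749} = \frac{85}{1548729}$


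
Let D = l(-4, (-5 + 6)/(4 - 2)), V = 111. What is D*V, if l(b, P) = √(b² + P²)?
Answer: 111*√65/2 ≈ 447.46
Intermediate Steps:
l(b, P) = √(P² + b²)
D = √65/2 (D = √(((-5 + 6)/(4 - 2))² + (-4)²) = √((1/2)² + 16) = √((1*(½))² + 16) = √((½)² + 16) = √(¼ + 16) = √(65/4) = √65/2 ≈ 4.0311)
D*V = (√65/2)*111 = 111*√65/2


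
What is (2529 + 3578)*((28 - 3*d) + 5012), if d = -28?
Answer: 31292268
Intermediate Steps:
(2529 + 3578)*((28 - 3*d) + 5012) = (2529 + 3578)*((28 - 3*(-28)) + 5012) = 6107*((28 + 84) + 5012) = 6107*(112 + 5012) = 6107*5124 = 31292268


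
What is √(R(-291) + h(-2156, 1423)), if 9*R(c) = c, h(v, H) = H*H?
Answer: √18224070/3 ≈ 1423.0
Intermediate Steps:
h(v, H) = H²
R(c) = c/9
√(R(-291) + h(-2156, 1423)) = √((⅑)*(-291) + 1423²) = √(-97/3 + 2024929) = √(6074690/3) = √18224070/3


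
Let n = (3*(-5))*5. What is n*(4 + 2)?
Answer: -450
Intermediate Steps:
n = -75 (n = -15*5 = -75)
n*(4 + 2) = -75*(4 + 2) = -75*6 = -450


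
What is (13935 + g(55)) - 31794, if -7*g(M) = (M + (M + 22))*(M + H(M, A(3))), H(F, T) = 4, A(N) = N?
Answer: -132801/7 ≈ -18972.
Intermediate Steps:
g(M) = -(4 + M)*(22 + 2*M)/7 (g(M) = -(M + (M + 22))*(M + 4)/7 = -(M + (22 + M))*(4 + M)/7 = -(22 + 2*M)*(4 + M)/7 = -(4 + M)*(22 + 2*M)/7)
(13935 + g(55)) - 31794 = (13935 + (-88/7 - 30/7*55 - 2/7*55**2)) - 31794 = (13935 + (-88/7 - 1650/7 - 2/7*3025)) - 31794 = (13935 + (-88/7 - 1650/7 - 6050/7)) - 31794 = (13935 - 7788/7) - 31794 = 89757/7 - 31794 = -132801/7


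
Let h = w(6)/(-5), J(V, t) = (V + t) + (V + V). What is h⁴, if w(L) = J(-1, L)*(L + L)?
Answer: 1679616/625 ≈ 2687.4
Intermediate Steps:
J(V, t) = t + 3*V (J(V, t) = (V + t) + 2*V = t + 3*V)
w(L) = 2*L*(-3 + L) (w(L) = (L + 3*(-1))*(L + L) = (L - 3)*(2*L) = (-3 + L)*(2*L) = 2*L*(-3 + L))
h = -36/5 (h = (2*6*(-3 + 6))/(-5) = (2*6*3)*(-⅕) = 36*(-⅕) = -36/5 ≈ -7.2000)
h⁴ = (-36/5)⁴ = 1679616/625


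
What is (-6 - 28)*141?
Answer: -4794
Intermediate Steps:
(-6 - 28)*141 = -34*141 = -4794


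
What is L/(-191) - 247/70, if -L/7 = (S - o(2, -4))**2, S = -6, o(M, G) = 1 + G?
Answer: -42767/13370 ≈ -3.1987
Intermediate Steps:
L = -63 (L = -7*(-6 - (1 - 4))**2 = -7*(-6 - 1*(-3))**2 = -7*(-6 + 3)**2 = -7*(-3)**2 = -7*9 = -63)
L/(-191) - 247/70 = -63/(-191) - 247/70 = -63*(-1/191) - 247*1/70 = 63/191 - 247/70 = -42767/13370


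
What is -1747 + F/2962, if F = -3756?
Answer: -2589185/1481 ≈ -1748.3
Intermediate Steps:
-1747 + F/2962 = -1747 - 3756/2962 = -1747 - 3756*1/2962 = -1747 - 1878/1481 = -2589185/1481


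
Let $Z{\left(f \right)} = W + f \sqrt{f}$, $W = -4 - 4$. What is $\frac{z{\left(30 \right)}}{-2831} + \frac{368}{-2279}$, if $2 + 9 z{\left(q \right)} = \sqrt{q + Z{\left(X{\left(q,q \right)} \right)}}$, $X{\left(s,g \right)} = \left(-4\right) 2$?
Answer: $- \frac{9371714}{58066641} - \frac{\sqrt{22 - 16 i \sqrt{2}}}{25479} \approx -0.1616 + 8.5806 \cdot 10^{-5} i$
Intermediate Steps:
$X{\left(s,g \right)} = -8$
$W = -8$
$Z{\left(f \right)} = -8 + f^{\frac{3}{2}}$ ($Z{\left(f \right)} = -8 + f \sqrt{f} = -8 + f^{\frac{3}{2}}$)
$z{\left(q \right)} = - \frac{2}{9} + \frac{\sqrt{-8 + q - 16 i \sqrt{2}}}{9}$ ($z{\left(q \right)} = - \frac{2}{9} + \frac{\sqrt{q - \left(8 - \left(-8\right)^{\frac{3}{2}}\right)}}{9} = - \frac{2}{9} + \frac{\sqrt{q - \left(8 + 16 i \sqrt{2}\right)}}{9} = - \frac{2}{9} + \frac{\sqrt{-8 + q - 16 i \sqrt{2}}}{9}$)
$\frac{z{\left(30 \right)}}{-2831} + \frac{368}{-2279} = \frac{- \frac{2}{9} + \frac{\sqrt{-8 + 30 - 16 i \sqrt{2}}}{9}}{-2831} + \frac{368}{-2279} = \left(- \frac{2}{9} + \frac{\sqrt{22 - 16 i \sqrt{2}}}{9}\right) \left(- \frac{1}{2831}\right) + 368 \left(- \frac{1}{2279}\right) = \left(\frac{2}{25479} - \frac{\sqrt{22 - 16 i \sqrt{2}}}{25479}\right) - \frac{368}{2279} = - \frac{9371714}{58066641} - \frac{\sqrt{22 - 16 i \sqrt{2}}}{25479}$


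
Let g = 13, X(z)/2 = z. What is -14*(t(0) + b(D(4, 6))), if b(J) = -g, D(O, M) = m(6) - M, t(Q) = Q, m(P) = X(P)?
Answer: 182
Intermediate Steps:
X(z) = 2*z
m(P) = 2*P
D(O, M) = 12 - M (D(O, M) = 2*6 - M = 12 - M)
b(J) = -13 (b(J) = -1*13 = -13)
-14*(t(0) + b(D(4, 6))) = -14*(0 - 13) = -14*(-13) = 182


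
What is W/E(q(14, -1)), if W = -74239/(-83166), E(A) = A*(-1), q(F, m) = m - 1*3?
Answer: 74239/332664 ≈ 0.22317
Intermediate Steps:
q(F, m) = -3 + m (q(F, m) = m - 3 = -3 + m)
E(A) = -A
W = 74239/83166 (W = -74239*(-1/83166) = 74239/83166 ≈ 0.89266)
W/E(q(14, -1)) = 74239/(83166*((-(-3 - 1)))) = 74239/(83166*((-1*(-4)))) = (74239/83166)/4 = (74239/83166)*(¼) = 74239/332664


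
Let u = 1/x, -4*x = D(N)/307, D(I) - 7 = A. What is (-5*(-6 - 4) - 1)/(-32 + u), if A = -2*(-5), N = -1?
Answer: -833/1772 ≈ -0.47009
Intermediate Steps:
A = 10
D(I) = 17 (D(I) = 7 + 10 = 17)
x = -17/1228 (x = -17/(4*307) = -1/4*17/307 = -17/1228 ≈ -0.013844)
u = -1228/17 (u = 1/(-17/1228) = -1228/17 ≈ -72.235)
(-5*(-6 - 4) - 1)/(-32 + u) = (-5*(-6 - 4) - 1)/(-32 - 1228/17) = (-5*(-10) - 1)/(-1772/17) = (50 - 1)*(-17/1772) = 49*(-17/1772) = -833/1772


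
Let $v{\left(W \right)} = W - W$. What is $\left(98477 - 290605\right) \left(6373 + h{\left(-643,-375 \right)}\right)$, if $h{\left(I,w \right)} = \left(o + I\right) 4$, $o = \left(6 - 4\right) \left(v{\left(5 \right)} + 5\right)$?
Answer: $-737963648$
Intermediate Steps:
$v{\left(W \right)} = 0$
$o = 10$ ($o = \left(6 - 4\right) \left(0 + 5\right) = \left(6 - 4\right) 5 = 2 \cdot 5 = 10$)
$h{\left(I,w \right)} = 40 + 4 I$ ($h{\left(I,w \right)} = \left(10 + I\right) 4 = 40 + 4 I$)
$\left(98477 - 290605\right) \left(6373 + h{\left(-643,-375 \right)}\right) = \left(98477 - 290605\right) \left(6373 + \left(40 + 4 \left(-643\right)\right)\right) = - 192128 \left(6373 + \left(40 - 2572\right)\right) = - 192128 \left(6373 - 2532\right) = \left(-192128\right) 3841 = -737963648$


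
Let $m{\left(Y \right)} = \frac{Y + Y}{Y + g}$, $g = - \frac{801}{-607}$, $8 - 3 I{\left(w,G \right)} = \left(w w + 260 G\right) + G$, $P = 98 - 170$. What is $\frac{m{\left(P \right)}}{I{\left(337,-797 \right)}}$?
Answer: $\frac{1214}{18761323} \approx 6.4708 \cdot 10^{-5}$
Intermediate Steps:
$P = -72$
$I{\left(w,G \right)} = \frac{8}{3} - 87 G - \frac{w^{2}}{3}$ ($I{\left(w,G \right)} = \frac{8}{3} - \frac{\left(w w + 260 G\right) + G}{3} = \frac{8}{3} - \frac{\left(w^{2} + 260 G\right) + G}{3} = \frac{8}{3} - \frac{w^{2} + 261 G}{3} = \frac{8}{3} - \left(87 G + \frac{w^{2}}{3}\right) = \frac{8}{3} - 87 G - \frac{w^{2}}{3}$)
$g = \frac{801}{607}$ ($g = \left(-801\right) \left(- \frac{1}{607}\right) = \frac{801}{607} \approx 1.3196$)
$m{\left(Y \right)} = \frac{2 Y}{\frac{801}{607} + Y}$ ($m{\left(Y \right)} = \frac{Y + Y}{Y + \frac{801}{607}} = \frac{2 Y}{\frac{801}{607} + Y}$)
$\frac{m{\left(P \right)}}{I{\left(337,-797 \right)}} = \frac{1214 \left(-72\right) \frac{1}{801 + 607 \left(-72\right)}}{\frac{8}{3} - -69339 - \frac{337^{2}}{3}} = \frac{1214 \left(-72\right) \frac{1}{801 - 43704}}{\frac{8}{3} + 69339 - \frac{113569}{3}} = \frac{1214 \left(-72\right) \frac{1}{-42903}}{\frac{8}{3} + 69339 - \frac{113569}{3}} = \frac{1214 \left(-72\right) \left(- \frac{1}{42903}\right)}{\frac{94456}{3}} = \frac{9712}{4767} \cdot \frac{3}{94456} = \frac{1214}{18761323}$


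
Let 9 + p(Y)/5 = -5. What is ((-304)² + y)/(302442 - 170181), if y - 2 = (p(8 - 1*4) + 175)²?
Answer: 34481/44087 ≈ 0.78211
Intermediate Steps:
p(Y) = -70 (p(Y) = -45 + 5*(-5) = -45 - 25 = -70)
y = 11027 (y = 2 + (-70 + 175)² = 2 + 105² = 2 + 11025 = 11027)
((-304)² + y)/(302442 - 170181) = ((-304)² + 11027)/(302442 - 170181) = (92416 + 11027)/132261 = 103443*(1/132261) = 34481/44087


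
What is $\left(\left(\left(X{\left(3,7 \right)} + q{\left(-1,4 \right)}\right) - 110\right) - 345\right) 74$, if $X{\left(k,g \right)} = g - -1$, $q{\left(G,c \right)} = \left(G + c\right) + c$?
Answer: $-32560$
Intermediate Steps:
$q{\left(G,c \right)} = G + 2 c$
$X{\left(k,g \right)} = 1 + g$ ($X{\left(k,g \right)} = g + 1 = 1 + g$)
$\left(\left(\left(X{\left(3,7 \right)} + q{\left(-1,4 \right)}\right) - 110\right) - 345\right) 74 = \left(\left(\left(\left(1 + 7\right) + \left(-1 + 2 \cdot 4\right)\right) - 110\right) - 345\right) 74 = \left(\left(\left(8 + \left(-1 + 8\right)\right) - 110\right) - 345\right) 74 = \left(\left(\left(8 + 7\right) - 110\right) - 345\right) 74 = \left(\left(15 - 110\right) - 345\right) 74 = \left(-95 - 345\right) 74 = \left(-440\right) 74 = -32560$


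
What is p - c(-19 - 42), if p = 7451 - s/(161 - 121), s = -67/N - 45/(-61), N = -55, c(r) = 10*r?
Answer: 540889819/67100 ≈ 8061.0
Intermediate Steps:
s = 6562/3355 (s = -67/(-55) - 45/(-61) = -67*(-1/55) - 45*(-1/61) = 67/55 + 45/61 = 6562/3355 ≈ 1.9559)
p = 499958819/67100 (p = 7451 - 6562/(3355*(161 - 121)) = 7451 - 6562/(3355*40) = 7451 - 1*3281/67100 = 7451 - 3281/67100 = 499958819/67100 ≈ 7451.0)
p - c(-19 - 42) = 499958819/67100 - 10*(-19 - 42) = 499958819/67100 - 10*(-61) = 499958819/67100 - 1*(-610) = 499958819/67100 + 610 = 540889819/67100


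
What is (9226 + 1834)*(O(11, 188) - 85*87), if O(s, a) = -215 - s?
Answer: -84288260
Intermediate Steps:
(9226 + 1834)*(O(11, 188) - 85*87) = (9226 + 1834)*((-215 - 1*11) - 85*87) = 11060*((-215 - 11) - 7395) = 11060*(-226 - 7395) = 11060*(-7621) = -84288260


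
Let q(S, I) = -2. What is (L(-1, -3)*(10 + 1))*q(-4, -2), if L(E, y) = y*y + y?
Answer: -132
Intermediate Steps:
L(E, y) = y + y² (L(E, y) = y² + y = y + y²)
(L(-1, -3)*(10 + 1))*q(-4, -2) = ((-3*(1 - 3))*(10 + 1))*(-2) = (-3*(-2)*11)*(-2) = (6*11)*(-2) = 66*(-2) = -132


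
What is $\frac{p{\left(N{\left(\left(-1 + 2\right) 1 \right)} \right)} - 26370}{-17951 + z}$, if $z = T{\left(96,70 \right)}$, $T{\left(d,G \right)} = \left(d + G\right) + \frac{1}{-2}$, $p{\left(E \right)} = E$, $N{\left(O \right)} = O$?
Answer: $\frac{52738}{35571} \approx 1.4826$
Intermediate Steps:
$T{\left(d,G \right)} = - \frac{1}{2} + G + d$ ($T{\left(d,G \right)} = \left(G + d\right) - \frac{1}{2} = - \frac{1}{2} + G + d$)
$z = \frac{331}{2}$ ($z = - \frac{1}{2} + 70 + 96 = \frac{331}{2} \approx 165.5$)
$\frac{p{\left(N{\left(\left(-1 + 2\right) 1 \right)} \right)} - 26370}{-17951 + z} = \frac{\left(-1 + 2\right) 1 - 26370}{-17951 + \frac{331}{2}} = \frac{1 \cdot 1 - 26370}{- \frac{35571}{2}} = \left(1 - 26370\right) \left(- \frac{2}{35571}\right) = \left(-26369\right) \left(- \frac{2}{35571}\right) = \frac{52738}{35571}$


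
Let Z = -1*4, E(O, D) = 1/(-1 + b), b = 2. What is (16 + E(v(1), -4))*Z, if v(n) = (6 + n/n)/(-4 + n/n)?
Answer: -68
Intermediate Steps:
v(n) = -7/3 (v(n) = (6 + 1)/(-4 + 1) = 7/(-3) = 7*(-⅓) = -7/3)
E(O, D) = 1 (E(O, D) = 1/(-1 + 2) = 1/1 = 1)
Z = -4
(16 + E(v(1), -4))*Z = (16 + 1)*(-4) = 17*(-4) = -68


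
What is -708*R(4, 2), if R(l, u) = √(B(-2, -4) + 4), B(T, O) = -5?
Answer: -708*I ≈ -708.0*I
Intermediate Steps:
R(l, u) = I (R(l, u) = √(-5 + 4) = √(-1) = I)
-708*R(4, 2) = -708*I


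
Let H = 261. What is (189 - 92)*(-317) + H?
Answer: -30488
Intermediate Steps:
(189 - 92)*(-317) + H = (189 - 92)*(-317) + 261 = 97*(-317) + 261 = -30749 + 261 = -30488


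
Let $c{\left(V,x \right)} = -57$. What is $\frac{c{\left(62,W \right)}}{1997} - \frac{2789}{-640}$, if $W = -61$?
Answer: $\frac{5533153}{1278080} \approx 4.3293$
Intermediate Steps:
$\frac{c{\left(62,W \right)}}{1997} - \frac{2789}{-640} = - \frac{57}{1997} - \frac{2789}{-640} = \left(-57\right) \frac{1}{1997} - - \frac{2789}{640} = - \frac{57}{1997} + \frac{2789}{640} = \frac{5533153}{1278080}$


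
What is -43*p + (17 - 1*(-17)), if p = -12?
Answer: 550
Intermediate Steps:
-43*p + (17 - 1*(-17)) = -43*(-12) + (17 - 1*(-17)) = 516 + (17 + 17) = 516 + 34 = 550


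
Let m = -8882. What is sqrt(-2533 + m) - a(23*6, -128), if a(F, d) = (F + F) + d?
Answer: -148 + I*sqrt(11415) ≈ -148.0 + 106.84*I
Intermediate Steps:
a(F, d) = d + 2*F (a(F, d) = 2*F + d = d + 2*F)
sqrt(-2533 + m) - a(23*6, -128) = sqrt(-2533 - 8882) - (-128 + 2*(23*6)) = sqrt(-11415) - (-128 + 2*138) = I*sqrt(11415) - (-128 + 276) = I*sqrt(11415) - 1*148 = I*sqrt(11415) - 148 = -148 + I*sqrt(11415)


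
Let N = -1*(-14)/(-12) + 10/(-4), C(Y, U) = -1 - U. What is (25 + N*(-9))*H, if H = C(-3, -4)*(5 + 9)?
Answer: 2436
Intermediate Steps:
N = -11/3 (N = 14*(-1/12) + 10*(-1/4) = -7/6 - 5/2 = -11/3 ≈ -3.6667)
H = 42 (H = (-1 - 1*(-4))*(5 + 9) = (-1 + 4)*14 = 3*14 = 42)
(25 + N*(-9))*H = (25 - 11/3*(-9))*42 = (25 + 33)*42 = 58*42 = 2436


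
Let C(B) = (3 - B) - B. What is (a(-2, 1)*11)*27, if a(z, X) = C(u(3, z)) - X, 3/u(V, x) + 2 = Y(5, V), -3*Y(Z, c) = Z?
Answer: 1080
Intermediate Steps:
Y(Z, c) = -Z/3
u(V, x) = -9/11 (u(V, x) = 3/(-2 - 1/3*5) = 3/(-2 - 5/3) = 3/(-11/3) = 3*(-3/11) = -9/11)
C(B) = 3 - 2*B
a(z, X) = 51/11 - X (a(z, X) = (3 - 2*(-9/11)) - X = (3 + 18/11) - X = 51/11 - X)
(a(-2, 1)*11)*27 = ((51/11 - 1*1)*11)*27 = ((51/11 - 1)*11)*27 = ((40/11)*11)*27 = 40*27 = 1080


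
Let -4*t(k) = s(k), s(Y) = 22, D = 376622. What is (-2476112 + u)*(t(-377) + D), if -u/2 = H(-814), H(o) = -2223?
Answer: -930870198089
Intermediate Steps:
u = 4446 (u = -2*(-2223) = 4446)
t(k) = -11/2 (t(k) = -1/4*22 = -11/2)
(-2476112 + u)*(t(-377) + D) = (-2476112 + 4446)*(-11/2 + 376622) = -2471666*753233/2 = -930870198089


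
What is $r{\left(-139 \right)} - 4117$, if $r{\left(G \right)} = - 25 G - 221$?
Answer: $-863$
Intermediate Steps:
$r{\left(G \right)} = -221 - 25 G$
$r{\left(-139 \right)} - 4117 = \left(-221 - -3475\right) - 4117 = \left(-221 + 3475\right) + \left(-5133 + 1016\right) = 3254 - 4117 = -863$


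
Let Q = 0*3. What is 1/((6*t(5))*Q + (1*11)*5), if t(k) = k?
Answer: 1/55 ≈ 0.018182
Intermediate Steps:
Q = 0
1/((6*t(5))*Q + (1*11)*5) = 1/((6*5)*0 + (1*11)*5) = 1/(30*0 + 11*5) = 1/(0 + 55) = 1/55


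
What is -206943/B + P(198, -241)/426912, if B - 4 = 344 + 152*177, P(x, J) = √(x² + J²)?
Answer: -68981/9084 + √97285/426912 ≈ -7.5929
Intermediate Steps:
P(x, J) = √(J² + x²)
B = 27252 (B = 4 + (344 + 152*177) = 4 + (344 + 26904) = 4 + 27248 = 27252)
-206943/B + P(198, -241)/426912 = -206943/27252 + √((-241)² + 198²)/426912 = -206943*1/27252 + √(58081 + 39204)*(1/426912) = -68981/9084 + √97285*(1/426912) = -68981/9084 + √97285/426912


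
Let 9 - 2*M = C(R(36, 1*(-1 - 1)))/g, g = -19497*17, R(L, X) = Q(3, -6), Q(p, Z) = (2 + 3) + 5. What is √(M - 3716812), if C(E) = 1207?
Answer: 4*I*√88305076134789/19497 ≈ 1927.9*I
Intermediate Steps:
Q(p, Z) = 10 (Q(p, Z) = 5 + 5 = 10)
R(L, X) = 10
g = -331449
M = 87772/19497 (M = 9/2 - 1207/(2*(-331449)) = 9/2 - 1207*(-1)/(2*331449) = 9/2 - ½*(-71/19497) = 9/2 + 71/38994 = 87772/19497 ≈ 4.5018)
√(M - 3716812) = √(87772/19497 - 3716812) = √(-72466595792/19497) = 4*I*√88305076134789/19497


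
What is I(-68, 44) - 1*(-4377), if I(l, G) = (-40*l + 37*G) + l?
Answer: 8657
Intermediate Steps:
I(l, G) = -39*l + 37*G
I(-68, 44) - 1*(-4377) = (-39*(-68) + 37*44) - 1*(-4377) = (2652 + 1628) + 4377 = 4280 + 4377 = 8657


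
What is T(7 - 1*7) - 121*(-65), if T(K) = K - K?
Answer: 7865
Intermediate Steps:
T(K) = 0
T(7 - 1*7) - 121*(-65) = 0 - 121*(-65) = 0 + 7865 = 7865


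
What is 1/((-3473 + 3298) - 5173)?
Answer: -1/5348 ≈ -0.00018699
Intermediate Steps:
1/((-3473 + 3298) - 5173) = 1/(-175 - 5173) = 1/(-5348) = -1/5348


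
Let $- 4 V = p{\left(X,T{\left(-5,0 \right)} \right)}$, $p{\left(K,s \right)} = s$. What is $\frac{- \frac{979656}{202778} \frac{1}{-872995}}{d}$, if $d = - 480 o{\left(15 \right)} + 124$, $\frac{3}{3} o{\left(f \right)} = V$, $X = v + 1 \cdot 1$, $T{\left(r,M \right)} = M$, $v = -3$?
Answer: $\frac{122457}{2743874791705} \approx 4.4629 \cdot 10^{-8}$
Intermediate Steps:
$X = -2$ ($X = -3 + 1 \cdot 1 = -3 + 1 = -2$)
$V = 0$ ($V = \left(- \frac{1}{4}\right) 0 = 0$)
$o{\left(f \right)} = 0$
$d = 124$ ($d = \left(-480\right) 0 + 124 = 0 + 124 = 124$)
$\frac{- \frac{979656}{202778} \frac{1}{-872995}}{d} = \frac{- \frac{979656}{202778} \frac{1}{-872995}}{124} = \left(-979656\right) \frac{1}{202778} \left(- \frac{1}{872995}\right) \frac{1}{124} = \left(- \frac{489828}{101389}\right) \left(- \frac{1}{872995}\right) \frac{1}{124} = \frac{489828}{88512090055} \cdot \frac{1}{124} = \frac{122457}{2743874791705}$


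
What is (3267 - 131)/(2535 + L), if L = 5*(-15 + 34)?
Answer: 1568/1315 ≈ 1.1924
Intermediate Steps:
L = 95 (L = 5*19 = 95)
(3267 - 131)/(2535 + L) = (3267 - 131)/(2535 + 95) = 3136/2630 = 3136*(1/2630) = 1568/1315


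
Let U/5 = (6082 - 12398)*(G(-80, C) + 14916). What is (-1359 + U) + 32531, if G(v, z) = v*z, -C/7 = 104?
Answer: -2310235308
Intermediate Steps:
C = -728 (C = -7*104 = -728)
U = -2310266480 (U = 5*((6082 - 12398)*(-80*(-728) + 14916)) = 5*(-6316*(58240 + 14916)) = 5*(-6316*73156) = 5*(-462053296) = -2310266480)
(-1359 + U) + 32531 = (-1359 - 2310266480) + 32531 = -2310267839 + 32531 = -2310235308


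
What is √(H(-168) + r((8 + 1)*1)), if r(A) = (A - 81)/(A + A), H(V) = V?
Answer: 2*I*√43 ≈ 13.115*I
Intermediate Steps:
r(A) = (-81 + A)/(2*A) (r(A) = (-81 + A)/((2*A)) = (-81 + A)*(1/(2*A)) = (-81 + A)/(2*A))
√(H(-168) + r((8 + 1)*1)) = √(-168 + (-81 + (8 + 1)*1)/(2*(((8 + 1)*1)))) = √(-168 + (-81 + 9*1)/(2*((9*1)))) = √(-168 + (½)*(-81 + 9)/9) = √(-168 + (½)*(⅑)*(-72)) = √(-168 - 4) = √(-172) = 2*I*√43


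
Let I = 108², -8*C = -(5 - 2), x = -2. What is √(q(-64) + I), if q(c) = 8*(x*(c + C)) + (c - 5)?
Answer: √12613 ≈ 112.31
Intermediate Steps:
C = 3/8 (C = -(-1)*(5 - 2)/8 = -(-1)*3/8 = -⅛*(-3) = 3/8 ≈ 0.37500)
I = 11664
q(c) = -11 - 15*c (q(c) = 8*(-2*(c + 3/8)) + (c - 5) = 8*(-2*(3/8 + c)) + (-5 + c) = 8*(-¾ - 2*c) + (-5 + c) = (-6 - 16*c) + (-5 + c) = -11 - 15*c)
√(q(-64) + I) = √((-11 - 15*(-64)) + 11664) = √((-11 + 960) + 11664) = √(949 + 11664) = √12613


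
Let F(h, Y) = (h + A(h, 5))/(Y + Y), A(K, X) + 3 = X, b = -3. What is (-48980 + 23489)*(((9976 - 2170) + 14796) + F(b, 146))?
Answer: -168235068453/292 ≈ -5.7615e+8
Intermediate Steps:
A(K, X) = -3 + X
F(h, Y) = (2 + h)/(2*Y) (F(h, Y) = (h + (-3 + 5))/(Y + Y) = (h + 2)/((2*Y)) = (2 + h)*(1/(2*Y)) = (2 + h)/(2*Y))
(-48980 + 23489)*(((9976 - 2170) + 14796) + F(b, 146)) = (-48980 + 23489)*(((9976 - 2170) + 14796) + (½)*(2 - 3)/146) = -25491*((7806 + 14796) + (½)*(1/146)*(-1)) = -25491*(22602 - 1/292) = -25491*6599783/292 = -168235068453/292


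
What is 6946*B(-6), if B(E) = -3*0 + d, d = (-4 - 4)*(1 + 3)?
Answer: -222272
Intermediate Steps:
d = -32 (d = -8*4 = -32)
B(E) = -32 (B(E) = -3*0 - 32 = 0 - 32 = -32)
6946*B(-6) = 6946*(-32) = -222272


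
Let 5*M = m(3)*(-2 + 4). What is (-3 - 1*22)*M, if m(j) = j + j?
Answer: -60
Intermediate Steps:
m(j) = 2*j
M = 12/5 (M = ((2*3)*(-2 + 4))/5 = (6*2)/5 = (1/5)*12 = 12/5 ≈ 2.4000)
(-3 - 1*22)*M = (-3 - 1*22)*(12/5) = (-3 - 22)*(12/5) = -25*12/5 = -60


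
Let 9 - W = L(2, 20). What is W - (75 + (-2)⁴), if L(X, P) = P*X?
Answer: -122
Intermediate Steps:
W = -31 (W = 9 - 20*2 = 9 - 1*40 = 9 - 40 = -31)
W - (75 + (-2)⁴) = -31 - (75 + (-2)⁴) = -31 - (75 + 16) = -31 - 1*91 = -31 - 91 = -122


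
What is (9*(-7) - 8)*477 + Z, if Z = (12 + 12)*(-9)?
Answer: -34083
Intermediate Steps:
Z = -216 (Z = 24*(-9) = -216)
(9*(-7) - 8)*477 + Z = (9*(-7) - 8)*477 - 216 = (-63 - 8)*477 - 216 = -71*477 - 216 = -33867 - 216 = -34083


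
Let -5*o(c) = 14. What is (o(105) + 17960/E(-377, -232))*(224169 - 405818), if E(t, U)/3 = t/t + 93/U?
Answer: -3783342139538/2085 ≈ -1.8146e+9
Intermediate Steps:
o(c) = -14/5 (o(c) = -⅕*14 = -14/5)
E(t, U) = 3 + 279/U (E(t, U) = 3*(t/t + 93/U) = 3*(1 + 93/U) = 3 + 279/U)
(o(105) + 17960/E(-377, -232))*(224169 - 405818) = (-14/5 + 17960/(3 + 279/(-232)))*(224169 - 405818) = (-14/5 + 17960/(3 + 279*(-1/232)))*(-181649) = (-14/5 + 17960/(3 - 279/232))*(-181649) = (-14/5 + 17960/(417/232))*(-181649) = (-14/5 + 17960*(232/417))*(-181649) = (-14/5 + 4166720/417)*(-181649) = (20827762/2085)*(-181649) = -3783342139538/2085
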